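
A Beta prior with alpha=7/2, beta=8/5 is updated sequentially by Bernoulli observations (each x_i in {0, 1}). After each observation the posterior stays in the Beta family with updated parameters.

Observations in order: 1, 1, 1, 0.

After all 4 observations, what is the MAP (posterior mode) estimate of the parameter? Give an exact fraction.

55/71

obs 1: x=1 → posterior Beta(9/2, 8/5)
obs 2: x=1 → posterior Beta(11/2, 8/5)
obs 3: x=1 → posterior Beta(13/2, 8/5)
obs 4: x=0 → posterior Beta(13/2, 13/5)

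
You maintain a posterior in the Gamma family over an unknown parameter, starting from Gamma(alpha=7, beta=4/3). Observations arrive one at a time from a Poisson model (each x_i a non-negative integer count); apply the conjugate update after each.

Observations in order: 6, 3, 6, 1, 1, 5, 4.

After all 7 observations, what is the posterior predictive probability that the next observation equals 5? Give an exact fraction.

obs 1: x=6 → posterior Gamma(13, 7/3)
obs 2: x=3 → posterior Gamma(16, 10/3)
obs 3: x=6 → posterior Gamma(22, 13/3)
obs 4: x=1 → posterior Gamma(23, 16/3)
obs 5: x=1 → posterior Gamma(24, 19/3)
obs 6: x=5 → posterior Gamma(29, 22/3)
obs 7: x=4 → posterior Gamma(33, 25/3)

205074848704141221578112208590027876198291778564453125/1402513825224870519770121644124743119066433206356017152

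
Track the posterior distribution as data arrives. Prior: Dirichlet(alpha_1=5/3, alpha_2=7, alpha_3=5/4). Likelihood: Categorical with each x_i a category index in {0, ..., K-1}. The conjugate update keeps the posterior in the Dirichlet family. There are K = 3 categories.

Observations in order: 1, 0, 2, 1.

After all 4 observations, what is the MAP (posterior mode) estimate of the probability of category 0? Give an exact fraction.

20/131

obs 1: x=1 → posterior Dirichlet(5/3, 8, 5/4)
obs 2: x=0 → posterior Dirichlet(8/3, 8, 5/4)
obs 3: x=2 → posterior Dirichlet(8/3, 8, 9/4)
obs 4: x=1 → posterior Dirichlet(8/3, 9, 9/4)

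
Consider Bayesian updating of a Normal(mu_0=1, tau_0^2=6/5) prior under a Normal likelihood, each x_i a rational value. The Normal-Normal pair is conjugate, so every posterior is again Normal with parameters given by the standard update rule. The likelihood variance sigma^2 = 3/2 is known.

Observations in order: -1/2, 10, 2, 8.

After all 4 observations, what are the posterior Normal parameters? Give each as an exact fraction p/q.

mu_0=83/21, tau_0^2=2/7

obs 1: x=-1/2 → posterior Normal(1/3, 2/3)
obs 2: x=10 → posterior Normal(43/13, 6/13)
obs 3: x=2 → posterior Normal(3, 6/17)
obs 4: x=8 → posterior Normal(83/21, 2/7)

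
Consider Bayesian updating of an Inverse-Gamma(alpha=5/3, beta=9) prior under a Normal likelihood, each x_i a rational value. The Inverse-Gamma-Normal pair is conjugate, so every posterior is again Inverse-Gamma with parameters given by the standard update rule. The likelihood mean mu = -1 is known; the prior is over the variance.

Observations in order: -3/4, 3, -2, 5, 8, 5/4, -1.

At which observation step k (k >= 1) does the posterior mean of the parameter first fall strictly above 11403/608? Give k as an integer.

obs 1: x=-3/4 → posterior Inverse-Gamma(13/6, 289/32)
obs 2: x=3 → posterior Inverse-Gamma(8/3, 545/32)
obs 3: x=-2 → posterior Inverse-Gamma(19/6, 561/32)
obs 4: x=5 → posterior Inverse-Gamma(11/3, 1137/32)
obs 5: x=8 → posterior Inverse-Gamma(25/6, 2433/32)
obs 6: x=5/4 → posterior Inverse-Gamma(14/3, 1257/16)
obs 7: x=-1 → posterior Inverse-Gamma(31/6, 1257/16)

k = 5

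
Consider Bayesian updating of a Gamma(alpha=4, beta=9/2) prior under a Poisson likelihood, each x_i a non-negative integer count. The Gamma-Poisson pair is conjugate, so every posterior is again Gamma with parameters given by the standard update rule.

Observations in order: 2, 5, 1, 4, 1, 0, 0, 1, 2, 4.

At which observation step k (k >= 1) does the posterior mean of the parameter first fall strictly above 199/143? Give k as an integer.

obs 1: x=2 → posterior Gamma(6, 11/2)
obs 2: x=5 → posterior Gamma(11, 13/2)
obs 3: x=1 → posterior Gamma(12, 15/2)
obs 4: x=4 → posterior Gamma(16, 17/2)
obs 5: x=1 → posterior Gamma(17, 19/2)
obs 6: x=0 → posterior Gamma(17, 21/2)
obs 7: x=0 → posterior Gamma(17, 23/2)
obs 8: x=1 → posterior Gamma(18, 25/2)
obs 9: x=2 → posterior Gamma(20, 27/2)
obs 10: x=4 → posterior Gamma(24, 29/2)

k = 2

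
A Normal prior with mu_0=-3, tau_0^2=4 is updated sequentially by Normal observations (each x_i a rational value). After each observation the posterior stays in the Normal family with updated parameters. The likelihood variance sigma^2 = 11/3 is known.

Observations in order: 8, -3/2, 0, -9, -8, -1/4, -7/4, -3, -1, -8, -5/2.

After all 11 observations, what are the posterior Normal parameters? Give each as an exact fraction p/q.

mu_0=-357/143, tau_0^2=4/13

obs 1: x=8 → posterior Normal(63/23, 44/23)
obs 2: x=-3/2 → posterior Normal(9/7, 44/35)
obs 3: x=0 → posterior Normal(45/47, 44/47)
obs 4: x=-9 → posterior Normal(-63/59, 44/59)
obs 5: x=-8 → posterior Normal(-159/71, 44/71)
obs 6: x=-1/4 → posterior Normal(-162/83, 44/83)
obs 7: x=-7/4 → posterior Normal(-183/95, 44/95)
obs 8: x=-3 → posterior Normal(-219/107, 44/107)
obs 9: x=-1 → posterior Normal(-33/17, 44/119)
obs 10: x=-8 → posterior Normal(-327/131, 44/131)
obs 11: x=-5/2 → posterior Normal(-357/143, 4/13)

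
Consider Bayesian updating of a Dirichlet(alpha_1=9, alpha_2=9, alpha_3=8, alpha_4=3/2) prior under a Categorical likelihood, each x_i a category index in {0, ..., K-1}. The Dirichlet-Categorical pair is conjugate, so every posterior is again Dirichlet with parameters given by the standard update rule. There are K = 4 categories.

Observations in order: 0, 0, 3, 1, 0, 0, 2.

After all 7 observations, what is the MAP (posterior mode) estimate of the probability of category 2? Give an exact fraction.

obs 1: x=0 → posterior Dirichlet(10, 9, 8, 3/2)
obs 2: x=0 → posterior Dirichlet(11, 9, 8, 3/2)
obs 3: x=3 → posterior Dirichlet(11, 9, 8, 5/2)
obs 4: x=1 → posterior Dirichlet(11, 10, 8, 5/2)
obs 5: x=0 → posterior Dirichlet(12, 10, 8, 5/2)
obs 6: x=0 → posterior Dirichlet(13, 10, 8, 5/2)
obs 7: x=2 → posterior Dirichlet(13, 10, 9, 5/2)

16/61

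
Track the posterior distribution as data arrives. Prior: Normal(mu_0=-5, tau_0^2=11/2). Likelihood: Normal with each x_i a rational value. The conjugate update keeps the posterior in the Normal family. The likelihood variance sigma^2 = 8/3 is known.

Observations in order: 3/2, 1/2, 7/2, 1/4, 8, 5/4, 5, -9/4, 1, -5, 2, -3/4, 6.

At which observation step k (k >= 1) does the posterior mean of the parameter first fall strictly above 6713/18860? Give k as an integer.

obs 1: x=3/2 → posterior Normal(-61/98, 88/49)
obs 2: x=1/2 → posterior Normal(-7/41, 44/41)
obs 3: x=7/2 → posterior Normal(203/230, 88/115)
obs 4: x=1/4 → posterior Normal(439/592, 22/37)
obs 5: x=8 → posterior Normal(1495/724, 88/181)
obs 6: x=5/4 → posterior Normal(415/214, 44/107)
obs 7: x=5 → posterior Normal(580/247, 88/247)
obs 8: x=-9/4 → posterior Normal(289/160, 11/35)
obs 9: x=1 → posterior Normal(2155/1252, 88/313)
obs 10: x=-5 → posterior Normal(1495/1384, 44/173)
obs 11: x=2 → posterior Normal(1759/1516, 88/379)
obs 12: x=-3/4 → posterior Normal(415/412, 22/103)
obs 13: x=6 → posterior Normal(613/445, 88/445)

k = 3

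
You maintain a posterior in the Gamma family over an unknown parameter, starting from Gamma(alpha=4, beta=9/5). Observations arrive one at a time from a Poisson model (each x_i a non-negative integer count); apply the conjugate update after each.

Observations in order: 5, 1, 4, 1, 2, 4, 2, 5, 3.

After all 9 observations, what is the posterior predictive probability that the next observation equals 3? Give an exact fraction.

obs 1: x=5 → posterior Gamma(9, 14/5)
obs 2: x=1 → posterior Gamma(10, 19/5)
obs 3: x=4 → posterior Gamma(14, 24/5)
obs 4: x=1 → posterior Gamma(15, 29/5)
obs 5: x=2 → posterior Gamma(17, 34/5)
obs 6: x=4 → posterior Gamma(21, 39/5)
obs 7: x=2 → posterior Gamma(23, 44/5)
obs 8: x=5 → posterior Gamma(28, 49/5)
obs 9: x=3 → posterior Gamma(31, 54/5)

345136530614268299342539252193976876716831381266133680128000/1617962292165351485107436017199696023447086893648213540833561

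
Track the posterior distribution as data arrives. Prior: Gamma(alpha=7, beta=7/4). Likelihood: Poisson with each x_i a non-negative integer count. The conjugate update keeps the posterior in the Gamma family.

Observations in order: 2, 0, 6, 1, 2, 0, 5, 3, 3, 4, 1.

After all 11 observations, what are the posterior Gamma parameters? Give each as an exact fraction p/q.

obs 1: x=2 → posterior Gamma(9, 11/4)
obs 2: x=0 → posterior Gamma(9, 15/4)
obs 3: x=6 → posterior Gamma(15, 19/4)
obs 4: x=1 → posterior Gamma(16, 23/4)
obs 5: x=2 → posterior Gamma(18, 27/4)
obs 6: x=0 → posterior Gamma(18, 31/4)
obs 7: x=5 → posterior Gamma(23, 35/4)
obs 8: x=3 → posterior Gamma(26, 39/4)
obs 9: x=3 → posterior Gamma(29, 43/4)
obs 10: x=4 → posterior Gamma(33, 47/4)
obs 11: x=1 → posterior Gamma(34, 51/4)

alpha=34, beta=51/4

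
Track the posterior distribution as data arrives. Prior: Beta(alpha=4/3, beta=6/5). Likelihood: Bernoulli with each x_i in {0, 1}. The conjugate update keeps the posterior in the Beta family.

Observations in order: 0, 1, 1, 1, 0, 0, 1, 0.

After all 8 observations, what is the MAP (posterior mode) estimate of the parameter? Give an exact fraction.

65/128

obs 1: x=0 → posterior Beta(4/3, 11/5)
obs 2: x=1 → posterior Beta(7/3, 11/5)
obs 3: x=1 → posterior Beta(10/3, 11/5)
obs 4: x=1 → posterior Beta(13/3, 11/5)
obs 5: x=0 → posterior Beta(13/3, 16/5)
obs 6: x=0 → posterior Beta(13/3, 21/5)
obs 7: x=1 → posterior Beta(16/3, 21/5)
obs 8: x=0 → posterior Beta(16/3, 26/5)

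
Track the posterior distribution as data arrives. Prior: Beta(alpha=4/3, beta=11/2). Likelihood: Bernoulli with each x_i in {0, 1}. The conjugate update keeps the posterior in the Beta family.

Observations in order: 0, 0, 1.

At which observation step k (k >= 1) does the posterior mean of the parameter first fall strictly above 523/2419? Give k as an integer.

k = 3

obs 1: x=0 → posterior Beta(4/3, 13/2)
obs 2: x=0 → posterior Beta(4/3, 15/2)
obs 3: x=1 → posterior Beta(7/3, 15/2)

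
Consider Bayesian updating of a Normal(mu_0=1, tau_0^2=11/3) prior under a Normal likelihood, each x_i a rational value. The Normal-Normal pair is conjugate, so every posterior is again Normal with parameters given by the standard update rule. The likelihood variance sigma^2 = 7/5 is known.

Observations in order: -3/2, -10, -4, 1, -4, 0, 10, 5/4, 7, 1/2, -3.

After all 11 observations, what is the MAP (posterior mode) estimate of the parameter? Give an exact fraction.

obs 1: x=-3/2 → posterior Normal(-123/152, 77/76)
obs 2: x=-10 → posterior Normal(-1223/262, 77/131)
obs 3: x=-4 → posterior Normal(-1663/372, 77/186)
obs 4: x=1 → posterior Normal(-1553/482, 77/241)
obs 5: x=-4 → posterior Normal(-1993/592, 77/296)
obs 6: x=0 → posterior Normal(-1993/702, 77/351)
obs 7: x=10 → posterior Normal(-893/812, 11/58)
obs 8: x=5/4 → posterior Normal(-1511/1844, 77/461)
obs 9: x=7 → posterior Normal(29/2064, 77/516)
obs 10: x=1/2 → posterior Normal(139/2284, 77/571)
obs 11: x=-3 → posterior Normal(-521/2504, 77/626)

-521/2504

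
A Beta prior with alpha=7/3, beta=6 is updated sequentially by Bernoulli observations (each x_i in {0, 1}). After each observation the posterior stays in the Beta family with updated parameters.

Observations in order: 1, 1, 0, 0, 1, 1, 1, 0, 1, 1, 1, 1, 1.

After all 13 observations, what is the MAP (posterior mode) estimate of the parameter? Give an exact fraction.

obs 1: x=1 → posterior Beta(10/3, 6)
obs 2: x=1 → posterior Beta(13/3, 6)
obs 3: x=0 → posterior Beta(13/3, 7)
obs 4: x=0 → posterior Beta(13/3, 8)
obs 5: x=1 → posterior Beta(16/3, 8)
obs 6: x=1 → posterior Beta(19/3, 8)
obs 7: x=1 → posterior Beta(22/3, 8)
obs 8: x=0 → posterior Beta(22/3, 9)
obs 9: x=1 → posterior Beta(25/3, 9)
obs 10: x=1 → posterior Beta(28/3, 9)
obs 11: x=1 → posterior Beta(31/3, 9)
obs 12: x=1 → posterior Beta(34/3, 9)
obs 13: x=1 → posterior Beta(37/3, 9)

17/29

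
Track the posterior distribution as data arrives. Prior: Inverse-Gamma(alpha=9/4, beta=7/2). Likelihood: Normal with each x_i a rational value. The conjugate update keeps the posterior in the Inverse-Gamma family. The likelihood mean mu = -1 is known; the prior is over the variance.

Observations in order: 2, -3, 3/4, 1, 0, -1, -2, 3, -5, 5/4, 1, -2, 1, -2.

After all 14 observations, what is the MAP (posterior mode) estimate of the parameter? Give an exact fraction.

obs 1: x=2 → posterior Inverse-Gamma(11/4, 8)
obs 2: x=-3 → posterior Inverse-Gamma(13/4, 10)
obs 3: x=3/4 → posterior Inverse-Gamma(15/4, 369/32)
obs 4: x=1 → posterior Inverse-Gamma(17/4, 433/32)
obs 5: x=0 → posterior Inverse-Gamma(19/4, 449/32)
obs 6: x=-1 → posterior Inverse-Gamma(21/4, 449/32)
obs 7: x=-2 → posterior Inverse-Gamma(23/4, 465/32)
obs 8: x=3 → posterior Inverse-Gamma(25/4, 721/32)
obs 9: x=-5 → posterior Inverse-Gamma(27/4, 977/32)
obs 10: x=5/4 → posterior Inverse-Gamma(29/4, 529/16)
obs 11: x=1 → posterior Inverse-Gamma(31/4, 561/16)
obs 12: x=-2 → posterior Inverse-Gamma(33/4, 569/16)
obs 13: x=1 → posterior Inverse-Gamma(35/4, 601/16)
obs 14: x=-2 → posterior Inverse-Gamma(37/4, 609/16)

609/164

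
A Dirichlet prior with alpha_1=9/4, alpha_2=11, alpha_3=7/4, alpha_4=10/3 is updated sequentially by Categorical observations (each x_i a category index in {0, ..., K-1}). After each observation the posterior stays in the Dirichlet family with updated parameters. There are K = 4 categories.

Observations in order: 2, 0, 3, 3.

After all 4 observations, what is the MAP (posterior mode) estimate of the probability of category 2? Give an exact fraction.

21/220

obs 1: x=2 → posterior Dirichlet(9/4, 11, 11/4, 10/3)
obs 2: x=0 → posterior Dirichlet(13/4, 11, 11/4, 10/3)
obs 3: x=3 → posterior Dirichlet(13/4, 11, 11/4, 13/3)
obs 4: x=3 → posterior Dirichlet(13/4, 11, 11/4, 16/3)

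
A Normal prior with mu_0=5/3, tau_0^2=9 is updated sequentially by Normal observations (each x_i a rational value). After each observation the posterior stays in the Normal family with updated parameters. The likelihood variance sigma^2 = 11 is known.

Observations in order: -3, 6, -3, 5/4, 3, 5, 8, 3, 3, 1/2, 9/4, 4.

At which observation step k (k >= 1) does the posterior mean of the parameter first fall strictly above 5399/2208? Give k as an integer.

k = 9

obs 1: x=-3 → posterior Normal(-13/30, 99/20)
obs 2: x=6 → posterior Normal(136/87, 99/29)
obs 3: x=-3 → posterior Normal(55/114, 99/38)
obs 4: x=5/4 → posterior Normal(355/564, 99/47)
obs 5: x=3 → posterior Normal(97/96, 99/56)
obs 6: x=5 → posterior Normal(1219/780, 99/65)
obs 7: x=8 → posterior Normal(2083/888, 99/74)
obs 8: x=3 → posterior Normal(29/12, 99/83)
obs 9: x=3 → posterior Normal(2731/1104, 99/92)
obs 10: x=1/2 → posterior Normal(2785/1212, 99/101)
obs 11: x=9/4 → posterior Normal(757/330, 9/10)
obs 12: x=4 → posterior Normal(865/357, 99/119)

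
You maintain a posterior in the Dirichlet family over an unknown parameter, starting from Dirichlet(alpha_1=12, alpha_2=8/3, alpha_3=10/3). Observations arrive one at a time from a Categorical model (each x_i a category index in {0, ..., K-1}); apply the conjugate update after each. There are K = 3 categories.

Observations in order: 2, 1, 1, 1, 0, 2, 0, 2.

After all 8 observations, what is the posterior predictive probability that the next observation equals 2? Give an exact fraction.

obs 1: x=2 → posterior Dirichlet(12, 8/3, 13/3)
obs 2: x=1 → posterior Dirichlet(12, 11/3, 13/3)
obs 3: x=1 → posterior Dirichlet(12, 14/3, 13/3)
obs 4: x=1 → posterior Dirichlet(12, 17/3, 13/3)
obs 5: x=0 → posterior Dirichlet(13, 17/3, 13/3)
obs 6: x=2 → posterior Dirichlet(13, 17/3, 16/3)
obs 7: x=0 → posterior Dirichlet(14, 17/3, 16/3)
obs 8: x=2 → posterior Dirichlet(14, 17/3, 19/3)

19/78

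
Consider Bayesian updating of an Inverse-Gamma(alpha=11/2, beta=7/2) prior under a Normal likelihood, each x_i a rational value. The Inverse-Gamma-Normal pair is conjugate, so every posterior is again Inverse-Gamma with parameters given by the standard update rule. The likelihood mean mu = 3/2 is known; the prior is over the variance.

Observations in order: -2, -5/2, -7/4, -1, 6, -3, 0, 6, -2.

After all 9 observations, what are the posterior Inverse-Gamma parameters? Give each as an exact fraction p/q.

obs 1: x=-2 → posterior Inverse-Gamma(6, 77/8)
obs 2: x=-5/2 → posterior Inverse-Gamma(13/2, 141/8)
obs 3: x=-7/4 → posterior Inverse-Gamma(7, 733/32)
obs 4: x=-1 → posterior Inverse-Gamma(15/2, 833/32)
obs 5: x=6 → posterior Inverse-Gamma(8, 1157/32)
obs 6: x=-3 → posterior Inverse-Gamma(17/2, 1481/32)
obs 7: x=0 → posterior Inverse-Gamma(9, 1517/32)
obs 8: x=6 → posterior Inverse-Gamma(19/2, 1841/32)
obs 9: x=-2 → posterior Inverse-Gamma(10, 2037/32)

alpha=10, beta=2037/32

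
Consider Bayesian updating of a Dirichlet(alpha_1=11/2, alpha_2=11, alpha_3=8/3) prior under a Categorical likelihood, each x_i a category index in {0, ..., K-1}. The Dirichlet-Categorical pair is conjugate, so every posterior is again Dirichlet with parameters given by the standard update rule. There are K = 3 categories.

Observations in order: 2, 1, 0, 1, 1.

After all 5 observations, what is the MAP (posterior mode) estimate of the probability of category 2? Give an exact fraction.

16/127

obs 1: x=2 → posterior Dirichlet(11/2, 11, 11/3)
obs 2: x=1 → posterior Dirichlet(11/2, 12, 11/3)
obs 3: x=0 → posterior Dirichlet(13/2, 12, 11/3)
obs 4: x=1 → posterior Dirichlet(13/2, 13, 11/3)
obs 5: x=1 → posterior Dirichlet(13/2, 14, 11/3)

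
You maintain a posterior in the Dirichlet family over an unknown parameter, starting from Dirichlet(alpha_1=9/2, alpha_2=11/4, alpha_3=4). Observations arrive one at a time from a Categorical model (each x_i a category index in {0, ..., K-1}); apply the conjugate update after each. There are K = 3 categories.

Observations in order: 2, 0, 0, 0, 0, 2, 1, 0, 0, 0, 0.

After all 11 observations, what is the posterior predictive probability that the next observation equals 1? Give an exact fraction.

obs 1: x=2 → posterior Dirichlet(9/2, 11/4, 5)
obs 2: x=0 → posterior Dirichlet(11/2, 11/4, 5)
obs 3: x=0 → posterior Dirichlet(13/2, 11/4, 5)
obs 4: x=0 → posterior Dirichlet(15/2, 11/4, 5)
obs 5: x=0 → posterior Dirichlet(17/2, 11/4, 5)
obs 6: x=2 → posterior Dirichlet(17/2, 11/4, 6)
obs 7: x=1 → posterior Dirichlet(17/2, 15/4, 6)
obs 8: x=0 → posterior Dirichlet(19/2, 15/4, 6)
obs 9: x=0 → posterior Dirichlet(21/2, 15/4, 6)
obs 10: x=0 → posterior Dirichlet(23/2, 15/4, 6)
obs 11: x=0 → posterior Dirichlet(25/2, 15/4, 6)

15/89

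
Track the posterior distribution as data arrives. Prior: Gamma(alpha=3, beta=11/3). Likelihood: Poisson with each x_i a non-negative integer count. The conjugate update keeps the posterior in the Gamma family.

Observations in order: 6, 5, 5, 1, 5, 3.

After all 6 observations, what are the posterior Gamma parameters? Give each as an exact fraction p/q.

alpha=28, beta=29/3

obs 1: x=6 → posterior Gamma(9, 14/3)
obs 2: x=5 → posterior Gamma(14, 17/3)
obs 3: x=5 → posterior Gamma(19, 20/3)
obs 4: x=1 → posterior Gamma(20, 23/3)
obs 5: x=5 → posterior Gamma(25, 26/3)
obs 6: x=3 → posterior Gamma(28, 29/3)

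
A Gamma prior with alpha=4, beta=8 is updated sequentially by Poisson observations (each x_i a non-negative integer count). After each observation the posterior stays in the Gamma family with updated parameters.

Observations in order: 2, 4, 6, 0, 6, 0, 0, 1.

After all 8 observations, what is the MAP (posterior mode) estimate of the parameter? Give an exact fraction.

obs 1: x=2 → posterior Gamma(6, 9)
obs 2: x=4 → posterior Gamma(10, 10)
obs 3: x=6 → posterior Gamma(16, 11)
obs 4: x=0 → posterior Gamma(16, 12)
obs 5: x=6 → posterior Gamma(22, 13)
obs 6: x=0 → posterior Gamma(22, 14)
obs 7: x=0 → posterior Gamma(22, 15)
obs 8: x=1 → posterior Gamma(23, 16)

11/8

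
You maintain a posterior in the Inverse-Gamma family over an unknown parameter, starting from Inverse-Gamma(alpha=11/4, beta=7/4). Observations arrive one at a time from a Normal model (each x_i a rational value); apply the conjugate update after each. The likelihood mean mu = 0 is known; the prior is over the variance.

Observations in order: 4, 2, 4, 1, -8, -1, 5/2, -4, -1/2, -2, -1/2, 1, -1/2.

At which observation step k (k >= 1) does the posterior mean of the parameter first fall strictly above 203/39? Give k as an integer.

obs 1: x=4 → posterior Inverse-Gamma(13/4, 39/4)
obs 2: x=2 → posterior Inverse-Gamma(15/4, 47/4)
obs 3: x=4 → posterior Inverse-Gamma(17/4, 79/4)
obs 4: x=1 → posterior Inverse-Gamma(19/4, 81/4)
obs 5: x=-8 → posterior Inverse-Gamma(21/4, 209/4)
obs 6: x=-1 → posterior Inverse-Gamma(23/4, 211/4)
obs 7: x=5/2 → posterior Inverse-Gamma(25/4, 447/8)
obs 8: x=-4 → posterior Inverse-Gamma(27/4, 511/8)
obs 9: x=-1/2 → posterior Inverse-Gamma(29/4, 64)
obs 10: x=-2 → posterior Inverse-Gamma(31/4, 66)
obs 11: x=-1/2 → posterior Inverse-Gamma(33/4, 529/8)
obs 12: x=1 → posterior Inverse-Gamma(35/4, 533/8)
obs 13: x=-1/2 → posterior Inverse-Gamma(37/4, 267/4)

k = 3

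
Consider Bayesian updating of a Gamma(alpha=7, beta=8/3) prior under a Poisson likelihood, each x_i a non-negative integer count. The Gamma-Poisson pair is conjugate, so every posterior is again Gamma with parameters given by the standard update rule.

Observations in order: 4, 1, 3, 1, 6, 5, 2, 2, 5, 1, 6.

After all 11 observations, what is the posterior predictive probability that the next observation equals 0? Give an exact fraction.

2237205297093588869837224124059385056312279964001735321460556900070521/46608495990013864855572854753917637170140450830013807893066294686121984

obs 1: x=4 → posterior Gamma(11, 11/3)
obs 2: x=1 → posterior Gamma(12, 14/3)
obs 3: x=3 → posterior Gamma(15, 17/3)
obs 4: x=1 → posterior Gamma(16, 20/3)
obs 5: x=6 → posterior Gamma(22, 23/3)
obs 6: x=5 → posterior Gamma(27, 26/3)
obs 7: x=2 → posterior Gamma(29, 29/3)
obs 8: x=2 → posterior Gamma(31, 32/3)
obs 9: x=5 → posterior Gamma(36, 35/3)
obs 10: x=1 → posterior Gamma(37, 38/3)
obs 11: x=6 → posterior Gamma(43, 41/3)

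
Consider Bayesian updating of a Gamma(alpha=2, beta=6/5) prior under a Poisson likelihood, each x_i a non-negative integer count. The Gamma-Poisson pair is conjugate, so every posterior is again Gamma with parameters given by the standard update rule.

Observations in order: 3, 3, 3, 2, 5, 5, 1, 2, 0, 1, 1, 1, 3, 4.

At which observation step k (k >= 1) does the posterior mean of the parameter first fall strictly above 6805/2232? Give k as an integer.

obs 1: x=3 → posterior Gamma(5, 11/5)
obs 2: x=3 → posterior Gamma(8, 16/5)
obs 3: x=3 → posterior Gamma(11, 21/5)
obs 4: x=2 → posterior Gamma(13, 26/5)
obs 5: x=5 → posterior Gamma(18, 31/5)
obs 6: x=5 → posterior Gamma(23, 36/5)
obs 7: x=1 → posterior Gamma(24, 41/5)
obs 8: x=2 → posterior Gamma(26, 46/5)
obs 9: x=0 → posterior Gamma(26, 51/5)
obs 10: x=1 → posterior Gamma(27, 56/5)
obs 11: x=1 → posterior Gamma(28, 61/5)
obs 12: x=1 → posterior Gamma(29, 66/5)
obs 13: x=3 → posterior Gamma(32, 71/5)
obs 14: x=4 → posterior Gamma(36, 76/5)

k = 6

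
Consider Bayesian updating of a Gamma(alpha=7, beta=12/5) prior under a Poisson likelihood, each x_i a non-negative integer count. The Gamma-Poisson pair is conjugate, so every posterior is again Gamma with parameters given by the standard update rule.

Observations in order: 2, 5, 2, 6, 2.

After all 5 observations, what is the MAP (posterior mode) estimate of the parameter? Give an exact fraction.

obs 1: x=2 → posterior Gamma(9, 17/5)
obs 2: x=5 → posterior Gamma(14, 22/5)
obs 3: x=2 → posterior Gamma(16, 27/5)
obs 4: x=6 → posterior Gamma(22, 32/5)
obs 5: x=2 → posterior Gamma(24, 37/5)

115/37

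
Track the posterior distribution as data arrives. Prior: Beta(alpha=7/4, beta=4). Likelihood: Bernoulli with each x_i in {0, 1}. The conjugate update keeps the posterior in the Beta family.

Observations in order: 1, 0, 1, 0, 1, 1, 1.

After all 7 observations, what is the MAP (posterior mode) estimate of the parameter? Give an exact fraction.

obs 1: x=1 → posterior Beta(11/4, 4)
obs 2: x=0 → posterior Beta(11/4, 5)
obs 3: x=1 → posterior Beta(15/4, 5)
obs 4: x=0 → posterior Beta(15/4, 6)
obs 5: x=1 → posterior Beta(19/4, 6)
obs 6: x=1 → posterior Beta(23/4, 6)
obs 7: x=1 → posterior Beta(27/4, 6)

23/43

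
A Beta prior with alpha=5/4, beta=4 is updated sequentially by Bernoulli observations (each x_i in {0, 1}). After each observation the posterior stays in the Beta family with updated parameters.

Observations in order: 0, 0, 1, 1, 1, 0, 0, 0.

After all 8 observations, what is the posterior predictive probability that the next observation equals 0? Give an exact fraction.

36/53

obs 1: x=0 → posterior Beta(5/4, 5)
obs 2: x=0 → posterior Beta(5/4, 6)
obs 3: x=1 → posterior Beta(9/4, 6)
obs 4: x=1 → posterior Beta(13/4, 6)
obs 5: x=1 → posterior Beta(17/4, 6)
obs 6: x=0 → posterior Beta(17/4, 7)
obs 7: x=0 → posterior Beta(17/4, 8)
obs 8: x=0 → posterior Beta(17/4, 9)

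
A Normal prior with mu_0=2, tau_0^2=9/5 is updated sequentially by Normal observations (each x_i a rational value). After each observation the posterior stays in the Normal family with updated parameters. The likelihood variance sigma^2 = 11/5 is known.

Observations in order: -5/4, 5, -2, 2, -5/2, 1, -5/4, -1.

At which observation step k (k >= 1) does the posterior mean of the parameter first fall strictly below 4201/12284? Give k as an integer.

k = 8

obs 1: x=-5/4 → posterior Normal(43/80, 99/100)
obs 2: x=5 → posterior Normal(223/116, 99/145)
obs 3: x=-2 → posterior Normal(151/152, 99/190)
obs 4: x=2 → posterior Normal(223/188, 99/235)
obs 5: x=-5/2 → posterior Normal(19/32, 99/280)
obs 6: x=1 → posterior Normal(13/20, 99/325)
obs 7: x=-5/4 → posterior Normal(31/74, 99/370)
obs 8: x=-1 → posterior Normal(22/83, 99/415)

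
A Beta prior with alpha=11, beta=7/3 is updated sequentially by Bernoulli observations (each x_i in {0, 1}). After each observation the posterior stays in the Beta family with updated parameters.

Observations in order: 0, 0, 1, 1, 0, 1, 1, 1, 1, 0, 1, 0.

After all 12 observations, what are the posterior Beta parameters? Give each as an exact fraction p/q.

alpha=18, beta=22/3

obs 1: x=0 → posterior Beta(11, 10/3)
obs 2: x=0 → posterior Beta(11, 13/3)
obs 3: x=1 → posterior Beta(12, 13/3)
obs 4: x=1 → posterior Beta(13, 13/3)
obs 5: x=0 → posterior Beta(13, 16/3)
obs 6: x=1 → posterior Beta(14, 16/3)
obs 7: x=1 → posterior Beta(15, 16/3)
obs 8: x=1 → posterior Beta(16, 16/3)
obs 9: x=1 → posterior Beta(17, 16/3)
obs 10: x=0 → posterior Beta(17, 19/3)
obs 11: x=1 → posterior Beta(18, 19/3)
obs 12: x=0 → posterior Beta(18, 22/3)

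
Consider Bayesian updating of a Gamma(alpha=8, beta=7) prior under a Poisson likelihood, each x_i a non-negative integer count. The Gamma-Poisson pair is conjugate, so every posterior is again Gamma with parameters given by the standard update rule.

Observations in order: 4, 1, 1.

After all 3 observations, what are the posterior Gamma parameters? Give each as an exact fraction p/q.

obs 1: x=4 → posterior Gamma(12, 8)
obs 2: x=1 → posterior Gamma(13, 9)
obs 3: x=1 → posterior Gamma(14, 10)

alpha=14, beta=10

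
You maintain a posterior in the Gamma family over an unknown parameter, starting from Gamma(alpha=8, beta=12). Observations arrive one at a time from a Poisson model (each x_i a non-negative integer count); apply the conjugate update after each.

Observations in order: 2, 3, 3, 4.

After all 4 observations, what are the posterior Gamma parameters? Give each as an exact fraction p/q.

alpha=20, beta=16

obs 1: x=2 → posterior Gamma(10, 13)
obs 2: x=3 → posterior Gamma(13, 14)
obs 3: x=3 → posterior Gamma(16, 15)
obs 4: x=4 → posterior Gamma(20, 16)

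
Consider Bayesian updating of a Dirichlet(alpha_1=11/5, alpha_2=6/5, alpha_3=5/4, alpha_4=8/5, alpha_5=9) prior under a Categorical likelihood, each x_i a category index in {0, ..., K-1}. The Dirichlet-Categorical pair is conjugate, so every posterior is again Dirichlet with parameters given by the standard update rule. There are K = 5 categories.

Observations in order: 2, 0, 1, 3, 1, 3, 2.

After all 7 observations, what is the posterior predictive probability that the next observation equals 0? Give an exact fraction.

obs 1: x=2 → posterior Dirichlet(11/5, 6/5, 9/4, 8/5, 9)
obs 2: x=0 → posterior Dirichlet(16/5, 6/5, 9/4, 8/5, 9)
obs 3: x=1 → posterior Dirichlet(16/5, 11/5, 9/4, 8/5, 9)
obs 4: x=3 → posterior Dirichlet(16/5, 11/5, 9/4, 13/5, 9)
obs 5: x=1 → posterior Dirichlet(16/5, 16/5, 9/4, 13/5, 9)
obs 6: x=3 → posterior Dirichlet(16/5, 16/5, 9/4, 18/5, 9)
obs 7: x=2 → posterior Dirichlet(16/5, 16/5, 13/4, 18/5, 9)

64/445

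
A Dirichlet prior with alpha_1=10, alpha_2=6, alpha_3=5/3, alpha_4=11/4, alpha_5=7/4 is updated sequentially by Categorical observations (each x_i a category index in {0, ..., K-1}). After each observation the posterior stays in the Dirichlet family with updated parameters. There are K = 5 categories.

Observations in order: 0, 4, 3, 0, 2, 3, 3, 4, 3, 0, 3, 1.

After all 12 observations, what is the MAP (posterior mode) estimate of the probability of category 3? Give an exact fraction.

obs 1: x=0 → posterior Dirichlet(11, 6, 5/3, 11/4, 7/4)
obs 2: x=4 → posterior Dirichlet(11, 6, 5/3, 11/4, 11/4)
obs 3: x=3 → posterior Dirichlet(11, 6, 5/3, 15/4, 11/4)
obs 4: x=0 → posterior Dirichlet(12, 6, 5/3, 15/4, 11/4)
obs 5: x=2 → posterior Dirichlet(12, 6, 8/3, 15/4, 11/4)
obs 6: x=3 → posterior Dirichlet(12, 6, 8/3, 19/4, 11/4)
obs 7: x=3 → posterior Dirichlet(12, 6, 8/3, 23/4, 11/4)
obs 8: x=4 → posterior Dirichlet(12, 6, 8/3, 23/4, 15/4)
obs 9: x=3 → posterior Dirichlet(12, 6, 8/3, 27/4, 15/4)
obs 10: x=0 → posterior Dirichlet(13, 6, 8/3, 27/4, 15/4)
obs 11: x=3 → posterior Dirichlet(13, 6, 8/3, 31/4, 15/4)
obs 12: x=1 → posterior Dirichlet(13, 7, 8/3, 31/4, 15/4)

81/350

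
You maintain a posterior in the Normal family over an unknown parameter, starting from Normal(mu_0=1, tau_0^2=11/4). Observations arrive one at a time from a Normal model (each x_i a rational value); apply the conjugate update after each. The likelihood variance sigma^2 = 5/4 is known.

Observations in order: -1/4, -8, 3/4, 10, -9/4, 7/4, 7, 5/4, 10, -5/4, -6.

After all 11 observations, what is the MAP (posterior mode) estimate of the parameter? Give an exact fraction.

74/63

obs 1: x=-1/4 → posterior Normal(9/64, 55/64)
obs 2: x=-8 → posterior Normal(-343/108, 55/108)
obs 3: x=3/4 → posterior Normal(-155/76, 55/152)
obs 4: x=10 → posterior Normal(65/98, 55/196)
obs 5: x=-9/4 → posterior Normal(31/240, 11/48)
obs 6: x=7/4 → posterior Normal(27/71, 55/284)
obs 7: x=7 → posterior Normal(52/41, 55/328)
obs 8: x=5/4 → posterior Normal(157/124, 55/372)
obs 9: x=10 → posterior Normal(911/416, 55/416)
obs 10: x=-5/4 → posterior Normal(214/115, 11/92)
obs 11: x=-6 → posterior Normal(74/63, 55/504)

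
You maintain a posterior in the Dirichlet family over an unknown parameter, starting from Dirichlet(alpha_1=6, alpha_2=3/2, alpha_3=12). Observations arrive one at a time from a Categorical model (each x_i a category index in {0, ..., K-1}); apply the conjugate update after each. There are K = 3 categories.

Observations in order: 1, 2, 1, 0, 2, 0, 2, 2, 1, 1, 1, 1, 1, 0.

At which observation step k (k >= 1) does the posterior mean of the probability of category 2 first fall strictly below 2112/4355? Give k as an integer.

obs 1: x=1 → posterior Dirichlet(6, 5/2, 12)
obs 2: x=2 → posterior Dirichlet(6, 5/2, 13)
obs 3: x=1 → posterior Dirichlet(6, 7/2, 13)
obs 4: x=0 → posterior Dirichlet(7, 7/2, 13)
obs 5: x=2 → posterior Dirichlet(7, 7/2, 14)
obs 6: x=0 → posterior Dirichlet(8, 7/2, 14)
obs 7: x=2 → posterior Dirichlet(8, 7/2, 15)
obs 8: x=2 → posterior Dirichlet(8, 7/2, 16)
obs 9: x=1 → posterior Dirichlet(8, 9/2, 16)
obs 10: x=1 → posterior Dirichlet(8, 11/2, 16)
obs 11: x=1 → posterior Dirichlet(8, 13/2, 16)
obs 12: x=1 → posterior Dirichlet(8, 15/2, 16)
obs 13: x=1 → posterior Dirichlet(8, 17/2, 16)
obs 14: x=0 → posterior Dirichlet(9, 17/2, 16)

k = 14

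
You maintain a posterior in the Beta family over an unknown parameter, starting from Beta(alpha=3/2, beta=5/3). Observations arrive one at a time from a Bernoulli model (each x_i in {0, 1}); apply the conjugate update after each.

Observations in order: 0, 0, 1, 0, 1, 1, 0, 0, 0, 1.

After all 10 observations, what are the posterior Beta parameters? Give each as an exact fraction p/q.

alpha=11/2, beta=23/3

obs 1: x=0 → posterior Beta(3/2, 8/3)
obs 2: x=0 → posterior Beta(3/2, 11/3)
obs 3: x=1 → posterior Beta(5/2, 11/3)
obs 4: x=0 → posterior Beta(5/2, 14/3)
obs 5: x=1 → posterior Beta(7/2, 14/3)
obs 6: x=1 → posterior Beta(9/2, 14/3)
obs 7: x=0 → posterior Beta(9/2, 17/3)
obs 8: x=0 → posterior Beta(9/2, 20/3)
obs 9: x=0 → posterior Beta(9/2, 23/3)
obs 10: x=1 → posterior Beta(11/2, 23/3)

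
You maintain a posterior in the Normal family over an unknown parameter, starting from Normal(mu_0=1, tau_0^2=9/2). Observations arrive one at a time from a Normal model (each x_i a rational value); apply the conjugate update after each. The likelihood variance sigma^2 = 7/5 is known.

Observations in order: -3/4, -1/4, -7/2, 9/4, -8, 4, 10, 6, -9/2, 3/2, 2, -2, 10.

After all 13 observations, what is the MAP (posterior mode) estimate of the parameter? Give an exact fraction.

obs 1: x=-3/4 → posterior Normal(-79/236, 63/59)
obs 2: x=-1/4 → posterior Normal(-31/104, 63/104)
obs 3: x=-7/2 → posterior Normal(-377/298, 63/149)
obs 4: x=9/4 → posterior Normal(-349/776, 63/194)
obs 5: x=-8 → posterior Normal(-1789/956, 63/239)
obs 6: x=4 → posterior Normal(-1069/1136, 63/284)
obs 7: x=10 → posterior Normal(731/1316, 9/47)
obs 8: x=6 → posterior Normal(1811/1496, 63/374)
obs 9: x=-9/2 → posterior Normal(1001/1676, 63/419)
obs 10: x=3/2 → posterior Normal(1271/1856, 63/464)
obs 11: x=2 → posterior Normal(1631/2036, 63/509)
obs 12: x=-2 → posterior Normal(1271/2216, 63/554)
obs 13: x=10 → posterior Normal(3071/2396, 63/599)

3071/2396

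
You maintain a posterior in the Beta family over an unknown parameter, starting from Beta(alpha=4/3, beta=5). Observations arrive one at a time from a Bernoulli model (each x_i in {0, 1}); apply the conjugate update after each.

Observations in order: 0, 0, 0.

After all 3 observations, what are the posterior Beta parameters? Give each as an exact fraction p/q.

obs 1: x=0 → posterior Beta(4/3, 6)
obs 2: x=0 → posterior Beta(4/3, 7)
obs 3: x=0 → posterior Beta(4/3, 8)

alpha=4/3, beta=8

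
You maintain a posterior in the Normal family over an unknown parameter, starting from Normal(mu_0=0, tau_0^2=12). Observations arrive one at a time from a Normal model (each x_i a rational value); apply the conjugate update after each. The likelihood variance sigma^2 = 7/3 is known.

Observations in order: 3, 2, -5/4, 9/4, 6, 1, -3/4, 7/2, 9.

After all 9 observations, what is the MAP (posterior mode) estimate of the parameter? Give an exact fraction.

obs 1: x=3 → posterior Normal(108/43, 84/43)
obs 2: x=2 → posterior Normal(180/79, 84/79)
obs 3: x=-5/4 → posterior Normal(27/23, 84/115)
obs 4: x=9/4 → posterior Normal(216/151, 84/151)
obs 5: x=6 → posterior Normal(432/187, 84/187)
obs 6: x=1 → posterior Normal(468/223, 84/223)
obs 7: x=-3/4 → posterior Normal(63/37, 12/37)
obs 8: x=7/2 → posterior Normal(567/295, 84/295)
obs 9: x=9 → posterior Normal(891/331, 84/331)

891/331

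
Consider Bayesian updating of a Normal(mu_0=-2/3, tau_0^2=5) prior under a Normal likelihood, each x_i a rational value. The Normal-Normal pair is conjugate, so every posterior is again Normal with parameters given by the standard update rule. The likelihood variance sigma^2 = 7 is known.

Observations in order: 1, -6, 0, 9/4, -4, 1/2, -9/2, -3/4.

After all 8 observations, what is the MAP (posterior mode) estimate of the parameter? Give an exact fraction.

-373/282

obs 1: x=1 → posterior Normal(1/36, 35/12)
obs 2: x=-6 → posterior Normal(-89/51, 35/17)
obs 3: x=0 → posterior Normal(-89/66, 35/22)
obs 4: x=9/4 → posterior Normal(-221/324, 35/27)
obs 5: x=-4 → posterior Normal(-461/384, 35/32)
obs 6: x=1/2 → posterior Normal(-431/444, 35/37)
obs 7: x=-9/2 → posterior Normal(-701/504, 5/6)
obs 8: x=-3/4 → posterior Normal(-373/282, 35/47)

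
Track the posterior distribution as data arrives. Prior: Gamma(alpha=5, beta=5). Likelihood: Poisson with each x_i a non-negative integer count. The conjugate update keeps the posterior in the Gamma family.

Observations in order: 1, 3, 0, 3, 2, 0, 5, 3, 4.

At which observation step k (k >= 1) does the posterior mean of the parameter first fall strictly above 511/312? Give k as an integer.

k = 8

obs 1: x=1 → posterior Gamma(6, 6)
obs 2: x=3 → posterior Gamma(9, 7)
obs 3: x=0 → posterior Gamma(9, 8)
obs 4: x=3 → posterior Gamma(12, 9)
obs 5: x=2 → posterior Gamma(14, 10)
obs 6: x=0 → posterior Gamma(14, 11)
obs 7: x=5 → posterior Gamma(19, 12)
obs 8: x=3 → posterior Gamma(22, 13)
obs 9: x=4 → posterior Gamma(26, 14)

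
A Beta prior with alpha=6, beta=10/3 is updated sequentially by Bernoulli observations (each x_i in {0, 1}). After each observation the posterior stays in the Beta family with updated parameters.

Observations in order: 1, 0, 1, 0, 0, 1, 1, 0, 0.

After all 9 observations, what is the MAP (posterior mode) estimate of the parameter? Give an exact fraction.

obs 1: x=1 → posterior Beta(7, 10/3)
obs 2: x=0 → posterior Beta(7, 13/3)
obs 3: x=1 → posterior Beta(8, 13/3)
obs 4: x=0 → posterior Beta(8, 16/3)
obs 5: x=0 → posterior Beta(8, 19/3)
obs 6: x=1 → posterior Beta(9, 19/3)
obs 7: x=1 → posterior Beta(10, 19/3)
obs 8: x=0 → posterior Beta(10, 22/3)
obs 9: x=0 → posterior Beta(10, 25/3)

27/49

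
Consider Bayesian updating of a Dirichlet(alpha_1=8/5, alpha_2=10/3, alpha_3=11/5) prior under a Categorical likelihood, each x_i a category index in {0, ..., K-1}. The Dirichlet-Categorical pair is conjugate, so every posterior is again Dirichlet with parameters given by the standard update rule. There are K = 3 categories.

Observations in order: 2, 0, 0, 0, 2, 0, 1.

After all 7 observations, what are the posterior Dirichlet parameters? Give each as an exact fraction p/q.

obs 1: x=2 → posterior Dirichlet(8/5, 10/3, 16/5)
obs 2: x=0 → posterior Dirichlet(13/5, 10/3, 16/5)
obs 3: x=0 → posterior Dirichlet(18/5, 10/3, 16/5)
obs 4: x=0 → posterior Dirichlet(23/5, 10/3, 16/5)
obs 5: x=2 → posterior Dirichlet(23/5, 10/3, 21/5)
obs 6: x=0 → posterior Dirichlet(28/5, 10/3, 21/5)
obs 7: x=1 → posterior Dirichlet(28/5, 13/3, 21/5)

alpha_1=28/5, alpha_2=13/3, alpha_3=21/5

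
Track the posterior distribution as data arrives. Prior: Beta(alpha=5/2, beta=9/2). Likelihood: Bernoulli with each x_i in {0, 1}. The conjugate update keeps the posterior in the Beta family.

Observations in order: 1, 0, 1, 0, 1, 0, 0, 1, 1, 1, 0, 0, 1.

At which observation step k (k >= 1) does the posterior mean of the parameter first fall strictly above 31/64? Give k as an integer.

k = 10

obs 1: x=1 → posterior Beta(7/2, 9/2)
obs 2: x=0 → posterior Beta(7/2, 11/2)
obs 3: x=1 → posterior Beta(9/2, 11/2)
obs 4: x=0 → posterior Beta(9/2, 13/2)
obs 5: x=1 → posterior Beta(11/2, 13/2)
obs 6: x=0 → posterior Beta(11/2, 15/2)
obs 7: x=0 → posterior Beta(11/2, 17/2)
obs 8: x=1 → posterior Beta(13/2, 17/2)
obs 9: x=1 → posterior Beta(15/2, 17/2)
obs 10: x=1 → posterior Beta(17/2, 17/2)
obs 11: x=0 → posterior Beta(17/2, 19/2)
obs 12: x=0 → posterior Beta(17/2, 21/2)
obs 13: x=1 → posterior Beta(19/2, 21/2)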